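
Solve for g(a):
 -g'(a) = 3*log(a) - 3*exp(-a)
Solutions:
 g(a) = C1 - 3*a*log(a) + 3*a - 3*exp(-a)


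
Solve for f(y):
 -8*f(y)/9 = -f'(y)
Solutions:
 f(y) = C1*exp(8*y/9)


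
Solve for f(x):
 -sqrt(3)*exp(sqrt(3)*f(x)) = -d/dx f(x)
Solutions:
 f(x) = sqrt(3)*(2*log(-1/(C1 + sqrt(3)*x)) - log(3))/6


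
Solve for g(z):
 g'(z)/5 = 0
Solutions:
 g(z) = C1


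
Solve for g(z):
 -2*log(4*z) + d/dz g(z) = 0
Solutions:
 g(z) = C1 + 2*z*log(z) - 2*z + z*log(16)


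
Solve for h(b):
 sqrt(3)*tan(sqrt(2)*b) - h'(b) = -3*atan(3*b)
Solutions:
 h(b) = C1 + 3*b*atan(3*b) - log(9*b^2 + 1)/2 - sqrt(6)*log(cos(sqrt(2)*b))/2


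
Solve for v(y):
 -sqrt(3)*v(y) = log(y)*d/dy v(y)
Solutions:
 v(y) = C1*exp(-sqrt(3)*li(y))


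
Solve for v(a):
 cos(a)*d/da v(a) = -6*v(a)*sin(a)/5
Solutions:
 v(a) = C1*cos(a)^(6/5)


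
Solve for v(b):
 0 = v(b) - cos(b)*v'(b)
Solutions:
 v(b) = C1*sqrt(sin(b) + 1)/sqrt(sin(b) - 1)


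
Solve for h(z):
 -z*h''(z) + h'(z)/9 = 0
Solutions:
 h(z) = C1 + C2*z^(10/9)


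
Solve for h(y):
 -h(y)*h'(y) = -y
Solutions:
 h(y) = -sqrt(C1 + y^2)
 h(y) = sqrt(C1 + y^2)


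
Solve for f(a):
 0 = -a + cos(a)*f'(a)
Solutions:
 f(a) = C1 + Integral(a/cos(a), a)


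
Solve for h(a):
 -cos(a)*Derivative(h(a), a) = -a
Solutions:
 h(a) = C1 + Integral(a/cos(a), a)


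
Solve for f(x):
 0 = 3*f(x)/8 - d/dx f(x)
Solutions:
 f(x) = C1*exp(3*x/8)


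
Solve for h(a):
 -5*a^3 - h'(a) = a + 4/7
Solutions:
 h(a) = C1 - 5*a^4/4 - a^2/2 - 4*a/7


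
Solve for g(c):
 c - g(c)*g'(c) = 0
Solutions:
 g(c) = -sqrt(C1 + c^2)
 g(c) = sqrt(C1 + c^2)


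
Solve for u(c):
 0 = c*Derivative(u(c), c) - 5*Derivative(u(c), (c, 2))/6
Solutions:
 u(c) = C1 + C2*erfi(sqrt(15)*c/5)


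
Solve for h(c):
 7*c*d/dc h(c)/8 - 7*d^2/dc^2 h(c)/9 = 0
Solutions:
 h(c) = C1 + C2*erfi(3*c/4)


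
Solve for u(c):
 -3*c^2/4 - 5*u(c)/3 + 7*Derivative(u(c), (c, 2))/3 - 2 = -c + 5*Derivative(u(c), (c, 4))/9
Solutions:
 u(c) = C1*exp(-sqrt(10)*c*sqrt(21 - sqrt(141))/10) + C2*exp(sqrt(10)*c*sqrt(21 - sqrt(141))/10) + C3*exp(-sqrt(10)*c*sqrt(sqrt(141) + 21)/10) + C4*exp(sqrt(10)*c*sqrt(sqrt(141) + 21)/10) - 9*c^2/20 + 3*c/5 - 123/50


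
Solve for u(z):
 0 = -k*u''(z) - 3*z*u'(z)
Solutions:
 u(z) = C1 + C2*sqrt(k)*erf(sqrt(6)*z*sqrt(1/k)/2)


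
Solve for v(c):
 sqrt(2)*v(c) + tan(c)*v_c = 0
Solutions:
 v(c) = C1/sin(c)^(sqrt(2))


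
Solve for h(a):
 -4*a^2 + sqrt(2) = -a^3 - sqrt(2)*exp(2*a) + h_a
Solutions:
 h(a) = C1 + a^4/4 - 4*a^3/3 + sqrt(2)*a + sqrt(2)*exp(2*a)/2


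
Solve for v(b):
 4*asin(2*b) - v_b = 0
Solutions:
 v(b) = C1 + 4*b*asin(2*b) + 2*sqrt(1 - 4*b^2)


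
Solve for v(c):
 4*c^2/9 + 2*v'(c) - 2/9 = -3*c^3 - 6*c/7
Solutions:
 v(c) = C1 - 3*c^4/8 - 2*c^3/27 - 3*c^2/14 + c/9


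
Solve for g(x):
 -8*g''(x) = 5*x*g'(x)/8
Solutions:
 g(x) = C1 + C2*erf(sqrt(10)*x/16)


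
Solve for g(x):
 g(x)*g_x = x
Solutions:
 g(x) = -sqrt(C1 + x^2)
 g(x) = sqrt(C1 + x^2)


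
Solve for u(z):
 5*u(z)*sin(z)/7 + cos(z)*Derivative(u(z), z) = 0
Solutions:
 u(z) = C1*cos(z)^(5/7)


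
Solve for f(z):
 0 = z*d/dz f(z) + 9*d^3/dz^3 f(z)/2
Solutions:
 f(z) = C1 + Integral(C2*airyai(-6^(1/3)*z/3) + C3*airybi(-6^(1/3)*z/3), z)


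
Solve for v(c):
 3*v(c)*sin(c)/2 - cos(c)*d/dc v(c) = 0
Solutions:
 v(c) = C1/cos(c)^(3/2)


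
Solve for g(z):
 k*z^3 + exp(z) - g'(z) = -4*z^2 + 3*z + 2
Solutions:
 g(z) = C1 + k*z^4/4 + 4*z^3/3 - 3*z^2/2 - 2*z + exp(z)


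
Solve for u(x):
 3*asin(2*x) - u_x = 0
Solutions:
 u(x) = C1 + 3*x*asin(2*x) + 3*sqrt(1 - 4*x^2)/2


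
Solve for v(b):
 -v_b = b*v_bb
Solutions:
 v(b) = C1 + C2*log(b)


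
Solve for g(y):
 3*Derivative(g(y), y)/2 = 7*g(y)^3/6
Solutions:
 g(y) = -3*sqrt(2)*sqrt(-1/(C1 + 7*y))/2
 g(y) = 3*sqrt(2)*sqrt(-1/(C1 + 7*y))/2


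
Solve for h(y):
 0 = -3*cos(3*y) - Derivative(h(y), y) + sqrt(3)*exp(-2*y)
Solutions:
 h(y) = C1 - sin(3*y) - sqrt(3)*exp(-2*y)/2


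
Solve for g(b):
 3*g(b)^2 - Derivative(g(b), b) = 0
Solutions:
 g(b) = -1/(C1 + 3*b)


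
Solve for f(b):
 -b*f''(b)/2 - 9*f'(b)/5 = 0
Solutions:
 f(b) = C1 + C2/b^(13/5)


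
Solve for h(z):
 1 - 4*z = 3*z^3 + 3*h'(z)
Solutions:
 h(z) = C1 - z^4/4 - 2*z^2/3 + z/3


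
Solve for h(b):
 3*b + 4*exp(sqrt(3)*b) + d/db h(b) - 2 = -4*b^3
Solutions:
 h(b) = C1 - b^4 - 3*b^2/2 + 2*b - 4*sqrt(3)*exp(sqrt(3)*b)/3


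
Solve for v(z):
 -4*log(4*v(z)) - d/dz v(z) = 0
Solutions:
 Integral(1/(log(_y) + 2*log(2)), (_y, v(z)))/4 = C1 - z


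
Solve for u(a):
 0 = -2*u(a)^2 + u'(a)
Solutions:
 u(a) = -1/(C1 + 2*a)


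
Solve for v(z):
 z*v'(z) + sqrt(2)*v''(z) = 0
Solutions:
 v(z) = C1 + C2*erf(2^(1/4)*z/2)


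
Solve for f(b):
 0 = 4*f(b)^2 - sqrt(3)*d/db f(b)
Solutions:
 f(b) = -3/(C1 + 4*sqrt(3)*b)


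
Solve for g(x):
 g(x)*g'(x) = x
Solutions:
 g(x) = -sqrt(C1 + x^2)
 g(x) = sqrt(C1 + x^2)


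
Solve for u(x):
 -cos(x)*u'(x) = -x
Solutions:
 u(x) = C1 + Integral(x/cos(x), x)


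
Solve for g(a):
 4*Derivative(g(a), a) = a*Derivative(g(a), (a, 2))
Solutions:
 g(a) = C1 + C2*a^5


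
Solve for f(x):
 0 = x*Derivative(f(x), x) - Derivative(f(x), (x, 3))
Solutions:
 f(x) = C1 + Integral(C2*airyai(x) + C3*airybi(x), x)


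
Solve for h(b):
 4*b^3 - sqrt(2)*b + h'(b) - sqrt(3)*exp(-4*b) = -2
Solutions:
 h(b) = C1 - b^4 + sqrt(2)*b^2/2 - 2*b - sqrt(3)*exp(-4*b)/4


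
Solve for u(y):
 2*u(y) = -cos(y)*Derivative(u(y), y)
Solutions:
 u(y) = C1*(sin(y) - 1)/(sin(y) + 1)


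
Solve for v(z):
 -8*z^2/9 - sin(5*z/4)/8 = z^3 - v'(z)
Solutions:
 v(z) = C1 + z^4/4 + 8*z^3/27 - cos(5*z/4)/10


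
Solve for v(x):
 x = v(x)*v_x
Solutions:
 v(x) = -sqrt(C1 + x^2)
 v(x) = sqrt(C1 + x^2)


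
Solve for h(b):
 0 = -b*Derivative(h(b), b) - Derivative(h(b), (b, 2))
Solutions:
 h(b) = C1 + C2*erf(sqrt(2)*b/2)


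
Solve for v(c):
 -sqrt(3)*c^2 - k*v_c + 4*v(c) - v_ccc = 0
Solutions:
 v(c) = C1*exp(c*(-k/(3*(sqrt(k^3/27 + 4) + 2)^(1/3)) + (sqrt(k^3/27 + 4) + 2)^(1/3))) + C2*exp(c*(-4*k/((-1 + sqrt(3)*I)*(sqrt(k^3/27 + 4) + 2)^(1/3)) - 3*(sqrt(k^3/27 + 4) + 2)^(1/3) + 3*sqrt(3)*I*(sqrt(k^3/27 + 4) + 2)^(1/3))/6) + C3*exp(c*(4*k/((1 + sqrt(3)*I)*(sqrt(k^3/27 + 4) + 2)^(1/3)) - 3*(sqrt(k^3/27 + 4) + 2)^(1/3) - 3*sqrt(3)*I*(sqrt(k^3/27 + 4) + 2)^(1/3))/6) + sqrt(3)*c^2/4 + sqrt(3)*c*k/8 + sqrt(3)*k^2/32


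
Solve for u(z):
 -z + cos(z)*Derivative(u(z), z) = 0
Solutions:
 u(z) = C1 + Integral(z/cos(z), z)


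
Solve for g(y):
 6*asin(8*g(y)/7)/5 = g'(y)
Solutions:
 Integral(1/asin(8*_y/7), (_y, g(y))) = C1 + 6*y/5


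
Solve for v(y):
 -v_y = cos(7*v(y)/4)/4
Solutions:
 y/4 - 2*log(sin(7*v(y)/4) - 1)/7 + 2*log(sin(7*v(y)/4) + 1)/7 = C1


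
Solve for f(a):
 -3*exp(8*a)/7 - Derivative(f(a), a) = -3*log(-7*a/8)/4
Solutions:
 f(a) = C1 + 3*a*log(-a)/4 + 3*a*(-3*log(2) - 1 + log(7))/4 - 3*exp(8*a)/56


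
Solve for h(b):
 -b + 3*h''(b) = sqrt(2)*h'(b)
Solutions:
 h(b) = C1 + C2*exp(sqrt(2)*b/3) - sqrt(2)*b^2/4 - 3*b/2


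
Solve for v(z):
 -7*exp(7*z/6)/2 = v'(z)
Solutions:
 v(z) = C1 - 3*exp(7*z/6)


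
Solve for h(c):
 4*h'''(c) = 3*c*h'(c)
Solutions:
 h(c) = C1 + Integral(C2*airyai(6^(1/3)*c/2) + C3*airybi(6^(1/3)*c/2), c)


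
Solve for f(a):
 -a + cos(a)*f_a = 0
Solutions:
 f(a) = C1 + Integral(a/cos(a), a)


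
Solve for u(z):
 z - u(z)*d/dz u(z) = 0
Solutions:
 u(z) = -sqrt(C1 + z^2)
 u(z) = sqrt(C1 + z^2)


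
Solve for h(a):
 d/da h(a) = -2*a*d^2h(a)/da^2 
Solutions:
 h(a) = C1 + C2*sqrt(a)


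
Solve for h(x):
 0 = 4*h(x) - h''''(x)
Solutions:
 h(x) = C1*exp(-sqrt(2)*x) + C2*exp(sqrt(2)*x) + C3*sin(sqrt(2)*x) + C4*cos(sqrt(2)*x)


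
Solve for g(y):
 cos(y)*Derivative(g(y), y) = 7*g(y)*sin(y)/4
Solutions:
 g(y) = C1/cos(y)^(7/4)


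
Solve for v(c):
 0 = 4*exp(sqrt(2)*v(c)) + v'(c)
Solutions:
 v(c) = sqrt(2)*(2*log(1/(C1 + 4*c)) - log(2))/4


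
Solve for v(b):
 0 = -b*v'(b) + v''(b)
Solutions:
 v(b) = C1 + C2*erfi(sqrt(2)*b/2)


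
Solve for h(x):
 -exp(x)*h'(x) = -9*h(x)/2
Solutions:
 h(x) = C1*exp(-9*exp(-x)/2)


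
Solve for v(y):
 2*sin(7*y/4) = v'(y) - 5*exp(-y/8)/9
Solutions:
 v(y) = C1 - 8*cos(7*y/4)/7 - 40*exp(-y/8)/9


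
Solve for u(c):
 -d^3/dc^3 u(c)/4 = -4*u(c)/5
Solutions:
 u(c) = C3*exp(2*2^(1/3)*5^(2/3)*c/5) + (C1*sin(2^(1/3)*sqrt(3)*5^(2/3)*c/5) + C2*cos(2^(1/3)*sqrt(3)*5^(2/3)*c/5))*exp(-2^(1/3)*5^(2/3)*c/5)


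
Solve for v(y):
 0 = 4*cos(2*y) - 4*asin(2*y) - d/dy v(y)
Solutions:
 v(y) = C1 - 4*y*asin(2*y) - 2*sqrt(1 - 4*y^2) + 2*sin(2*y)


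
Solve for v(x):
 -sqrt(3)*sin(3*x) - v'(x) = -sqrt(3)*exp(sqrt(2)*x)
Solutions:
 v(x) = C1 + sqrt(6)*exp(sqrt(2)*x)/2 + sqrt(3)*cos(3*x)/3


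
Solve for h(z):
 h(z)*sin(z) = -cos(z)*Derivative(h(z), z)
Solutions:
 h(z) = C1*cos(z)


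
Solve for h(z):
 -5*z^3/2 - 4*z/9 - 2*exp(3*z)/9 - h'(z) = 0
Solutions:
 h(z) = C1 - 5*z^4/8 - 2*z^2/9 - 2*exp(3*z)/27


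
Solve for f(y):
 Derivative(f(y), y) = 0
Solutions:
 f(y) = C1


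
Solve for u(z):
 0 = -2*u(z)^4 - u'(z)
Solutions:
 u(z) = (-3^(2/3) - 3*3^(1/6)*I)*(1/(C1 + 2*z))^(1/3)/6
 u(z) = (-3^(2/3) + 3*3^(1/6)*I)*(1/(C1 + 2*z))^(1/3)/6
 u(z) = (1/(C1 + 6*z))^(1/3)


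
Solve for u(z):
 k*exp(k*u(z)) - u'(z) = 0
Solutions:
 u(z) = Piecewise((log(-1/(C1*k + k^2*z))/k, Ne(k, 0)), (nan, True))
 u(z) = Piecewise((C1 + k*z, Eq(k, 0)), (nan, True))


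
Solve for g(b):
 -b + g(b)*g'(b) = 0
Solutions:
 g(b) = -sqrt(C1 + b^2)
 g(b) = sqrt(C1 + b^2)


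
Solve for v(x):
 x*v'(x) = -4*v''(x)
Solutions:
 v(x) = C1 + C2*erf(sqrt(2)*x/4)


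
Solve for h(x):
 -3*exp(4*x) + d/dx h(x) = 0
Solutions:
 h(x) = C1 + 3*exp(4*x)/4


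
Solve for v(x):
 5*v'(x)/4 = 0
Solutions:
 v(x) = C1


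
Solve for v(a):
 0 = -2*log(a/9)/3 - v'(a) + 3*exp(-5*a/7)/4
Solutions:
 v(a) = C1 - 2*a*log(a)/3 + 2*a*(1 + 2*log(3))/3 - 21*exp(-5*a/7)/20


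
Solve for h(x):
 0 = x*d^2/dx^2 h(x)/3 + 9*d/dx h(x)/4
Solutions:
 h(x) = C1 + C2/x^(23/4)


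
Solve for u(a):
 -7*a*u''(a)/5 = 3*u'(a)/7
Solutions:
 u(a) = C1 + C2*a^(34/49)


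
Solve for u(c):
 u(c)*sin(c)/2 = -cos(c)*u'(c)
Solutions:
 u(c) = C1*sqrt(cos(c))


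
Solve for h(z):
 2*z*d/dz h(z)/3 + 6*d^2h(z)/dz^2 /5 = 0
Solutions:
 h(z) = C1 + C2*erf(sqrt(10)*z/6)


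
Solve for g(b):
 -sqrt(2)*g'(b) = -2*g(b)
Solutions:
 g(b) = C1*exp(sqrt(2)*b)


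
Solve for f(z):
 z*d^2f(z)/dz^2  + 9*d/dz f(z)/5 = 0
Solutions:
 f(z) = C1 + C2/z^(4/5)


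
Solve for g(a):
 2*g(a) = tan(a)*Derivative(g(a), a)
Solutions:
 g(a) = C1*sin(a)^2


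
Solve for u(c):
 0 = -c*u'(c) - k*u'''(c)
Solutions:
 u(c) = C1 + Integral(C2*airyai(c*(-1/k)^(1/3)) + C3*airybi(c*(-1/k)^(1/3)), c)


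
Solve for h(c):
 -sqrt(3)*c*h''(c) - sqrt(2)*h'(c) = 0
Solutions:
 h(c) = C1 + C2*c^(1 - sqrt(6)/3)


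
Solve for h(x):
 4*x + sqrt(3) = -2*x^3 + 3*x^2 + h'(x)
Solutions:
 h(x) = C1 + x^4/2 - x^3 + 2*x^2 + sqrt(3)*x


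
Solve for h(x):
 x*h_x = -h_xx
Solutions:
 h(x) = C1 + C2*erf(sqrt(2)*x/2)


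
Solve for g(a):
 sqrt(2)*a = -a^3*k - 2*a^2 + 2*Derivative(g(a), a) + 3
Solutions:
 g(a) = C1 + a^4*k/8 + a^3/3 + sqrt(2)*a^2/4 - 3*a/2


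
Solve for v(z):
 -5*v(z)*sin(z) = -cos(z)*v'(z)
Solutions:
 v(z) = C1/cos(z)^5


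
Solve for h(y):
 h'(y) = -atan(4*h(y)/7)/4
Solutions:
 Integral(1/atan(4*_y/7), (_y, h(y))) = C1 - y/4


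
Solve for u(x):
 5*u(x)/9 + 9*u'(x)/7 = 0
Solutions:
 u(x) = C1*exp(-35*x/81)


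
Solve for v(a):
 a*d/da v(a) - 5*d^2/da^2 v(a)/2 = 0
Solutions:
 v(a) = C1 + C2*erfi(sqrt(5)*a/5)


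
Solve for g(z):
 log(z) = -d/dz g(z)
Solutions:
 g(z) = C1 - z*log(z) + z


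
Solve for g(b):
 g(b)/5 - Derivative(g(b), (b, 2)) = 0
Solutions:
 g(b) = C1*exp(-sqrt(5)*b/5) + C2*exp(sqrt(5)*b/5)


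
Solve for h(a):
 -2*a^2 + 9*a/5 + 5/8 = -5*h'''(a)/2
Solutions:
 h(a) = C1 + C2*a + C3*a^2 + a^5/75 - 3*a^4/100 - a^3/24


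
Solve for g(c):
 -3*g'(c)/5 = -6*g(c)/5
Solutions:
 g(c) = C1*exp(2*c)


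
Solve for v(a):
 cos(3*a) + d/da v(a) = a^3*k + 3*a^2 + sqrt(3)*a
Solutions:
 v(a) = C1 + a^4*k/4 + a^3 + sqrt(3)*a^2/2 - sin(3*a)/3


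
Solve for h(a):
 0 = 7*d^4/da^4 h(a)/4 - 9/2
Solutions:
 h(a) = C1 + C2*a + C3*a^2 + C4*a^3 + 3*a^4/28


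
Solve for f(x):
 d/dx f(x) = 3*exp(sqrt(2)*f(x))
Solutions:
 f(x) = sqrt(2)*(2*log(-1/(C1 + 3*x)) - log(2))/4


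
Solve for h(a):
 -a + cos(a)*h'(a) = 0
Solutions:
 h(a) = C1 + Integral(a/cos(a), a)


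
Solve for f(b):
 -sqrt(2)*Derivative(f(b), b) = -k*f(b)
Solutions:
 f(b) = C1*exp(sqrt(2)*b*k/2)


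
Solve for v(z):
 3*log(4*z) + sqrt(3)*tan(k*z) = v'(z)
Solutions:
 v(z) = C1 + 3*z*log(z) - 3*z + 6*z*log(2) + sqrt(3)*Piecewise((-log(cos(k*z))/k, Ne(k, 0)), (0, True))


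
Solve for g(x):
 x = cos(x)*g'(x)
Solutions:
 g(x) = C1 + Integral(x/cos(x), x)


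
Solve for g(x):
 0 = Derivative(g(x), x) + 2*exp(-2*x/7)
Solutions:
 g(x) = C1 + 7*exp(-2*x/7)


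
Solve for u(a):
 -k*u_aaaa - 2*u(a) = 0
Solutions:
 u(a) = C1*exp(-2^(1/4)*a*(-1/k)^(1/4)) + C2*exp(2^(1/4)*a*(-1/k)^(1/4)) + C3*exp(-2^(1/4)*I*a*(-1/k)^(1/4)) + C4*exp(2^(1/4)*I*a*(-1/k)^(1/4))


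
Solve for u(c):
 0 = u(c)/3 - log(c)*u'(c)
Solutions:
 u(c) = C1*exp(li(c)/3)


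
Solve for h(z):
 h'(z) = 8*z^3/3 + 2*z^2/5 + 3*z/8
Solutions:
 h(z) = C1 + 2*z^4/3 + 2*z^3/15 + 3*z^2/16


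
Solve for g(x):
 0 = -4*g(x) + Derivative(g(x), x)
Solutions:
 g(x) = C1*exp(4*x)


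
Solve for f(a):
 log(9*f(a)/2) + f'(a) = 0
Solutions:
 -Integral(1/(-log(_y) - 2*log(3) + log(2)), (_y, f(a))) = C1 - a


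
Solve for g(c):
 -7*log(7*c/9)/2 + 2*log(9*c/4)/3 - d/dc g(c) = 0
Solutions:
 g(c) = C1 - 17*c*log(c)/6 - 7*c*log(7)/2 - 4*c*log(2)/3 + 17*c/6 + 25*c*log(3)/3


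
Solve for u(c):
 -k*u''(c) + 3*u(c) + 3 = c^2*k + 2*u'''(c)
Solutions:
 u(c) = C1*exp(-c*(k^2/(k^3 + sqrt(-k^6 + (k^3 - 162)^2) - 162)^(1/3) + k + (k^3 + sqrt(-k^6 + (k^3 - 162)^2) - 162)^(1/3))/6) + C2*exp(c*(-4*k^2/((-1 + sqrt(3)*I)*(k^3 + sqrt(-k^6 + (k^3 - 162)^2) - 162)^(1/3)) - 2*k + (k^3 + sqrt(-k^6 + (k^3 - 162)^2) - 162)^(1/3) - sqrt(3)*I*(k^3 + sqrt(-k^6 + (k^3 - 162)^2) - 162)^(1/3))/12) + C3*exp(c*(4*k^2/((1 + sqrt(3)*I)*(k^3 + sqrt(-k^6 + (k^3 - 162)^2) - 162)^(1/3)) - 2*k + (k^3 + sqrt(-k^6 + (k^3 - 162)^2) - 162)^(1/3) + sqrt(3)*I*(k^3 + sqrt(-k^6 + (k^3 - 162)^2) - 162)^(1/3))/12) + c^2*k/3 + 2*k^2/9 - 1


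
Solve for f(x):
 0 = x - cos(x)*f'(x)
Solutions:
 f(x) = C1 + Integral(x/cos(x), x)


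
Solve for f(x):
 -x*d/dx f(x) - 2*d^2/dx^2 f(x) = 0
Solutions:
 f(x) = C1 + C2*erf(x/2)


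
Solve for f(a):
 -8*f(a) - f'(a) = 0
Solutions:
 f(a) = C1*exp(-8*a)


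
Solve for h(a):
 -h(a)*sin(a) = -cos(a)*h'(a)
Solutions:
 h(a) = C1/cos(a)


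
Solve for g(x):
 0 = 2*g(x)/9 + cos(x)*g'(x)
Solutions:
 g(x) = C1*(sin(x) - 1)^(1/9)/(sin(x) + 1)^(1/9)


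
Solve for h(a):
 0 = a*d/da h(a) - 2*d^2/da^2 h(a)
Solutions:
 h(a) = C1 + C2*erfi(a/2)


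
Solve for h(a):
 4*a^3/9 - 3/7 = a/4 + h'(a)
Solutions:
 h(a) = C1 + a^4/9 - a^2/8 - 3*a/7


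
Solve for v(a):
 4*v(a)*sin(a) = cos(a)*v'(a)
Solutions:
 v(a) = C1/cos(a)^4


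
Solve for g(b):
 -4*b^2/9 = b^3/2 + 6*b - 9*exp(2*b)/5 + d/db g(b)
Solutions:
 g(b) = C1 - b^4/8 - 4*b^3/27 - 3*b^2 + 9*exp(2*b)/10


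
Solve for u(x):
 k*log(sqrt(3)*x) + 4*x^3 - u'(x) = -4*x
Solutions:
 u(x) = C1 + k*x*log(x) - k*x + k*x*log(3)/2 + x^4 + 2*x^2


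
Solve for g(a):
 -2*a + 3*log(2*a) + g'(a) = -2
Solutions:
 g(a) = C1 + a^2 - 3*a*log(a) - a*log(8) + a


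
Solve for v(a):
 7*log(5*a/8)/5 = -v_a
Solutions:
 v(a) = C1 - 7*a*log(a)/5 - 7*a*log(5)/5 + 7*a/5 + 21*a*log(2)/5


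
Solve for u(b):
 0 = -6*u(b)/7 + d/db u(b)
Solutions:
 u(b) = C1*exp(6*b/7)


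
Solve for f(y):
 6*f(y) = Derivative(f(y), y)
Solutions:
 f(y) = C1*exp(6*y)


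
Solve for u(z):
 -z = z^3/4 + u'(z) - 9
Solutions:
 u(z) = C1 - z^4/16 - z^2/2 + 9*z


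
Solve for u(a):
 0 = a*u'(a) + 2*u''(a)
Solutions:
 u(a) = C1 + C2*erf(a/2)


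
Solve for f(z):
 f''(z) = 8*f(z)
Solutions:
 f(z) = C1*exp(-2*sqrt(2)*z) + C2*exp(2*sqrt(2)*z)


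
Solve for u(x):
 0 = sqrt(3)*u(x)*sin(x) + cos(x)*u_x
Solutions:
 u(x) = C1*cos(x)^(sqrt(3))


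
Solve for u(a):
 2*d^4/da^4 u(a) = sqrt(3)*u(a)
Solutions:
 u(a) = C1*exp(-2^(3/4)*3^(1/8)*a/2) + C2*exp(2^(3/4)*3^(1/8)*a/2) + C3*sin(2^(3/4)*3^(1/8)*a/2) + C4*cos(2^(3/4)*3^(1/8)*a/2)


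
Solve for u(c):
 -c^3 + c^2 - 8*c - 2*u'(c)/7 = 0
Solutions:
 u(c) = C1 - 7*c^4/8 + 7*c^3/6 - 14*c^2


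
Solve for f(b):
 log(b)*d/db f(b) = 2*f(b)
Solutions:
 f(b) = C1*exp(2*li(b))


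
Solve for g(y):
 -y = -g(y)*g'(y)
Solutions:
 g(y) = -sqrt(C1 + y^2)
 g(y) = sqrt(C1 + y^2)


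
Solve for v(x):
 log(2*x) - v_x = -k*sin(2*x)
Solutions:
 v(x) = C1 - k*cos(2*x)/2 + x*log(x) - x + x*log(2)


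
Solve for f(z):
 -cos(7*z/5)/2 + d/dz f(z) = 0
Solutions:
 f(z) = C1 + 5*sin(7*z/5)/14


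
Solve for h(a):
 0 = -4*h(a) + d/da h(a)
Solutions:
 h(a) = C1*exp(4*a)


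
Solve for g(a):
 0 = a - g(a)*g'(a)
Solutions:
 g(a) = -sqrt(C1 + a^2)
 g(a) = sqrt(C1 + a^2)


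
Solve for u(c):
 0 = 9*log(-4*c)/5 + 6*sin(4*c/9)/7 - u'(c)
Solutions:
 u(c) = C1 + 9*c*log(-c)/5 - 9*c/5 + 18*c*log(2)/5 - 27*cos(4*c/9)/14


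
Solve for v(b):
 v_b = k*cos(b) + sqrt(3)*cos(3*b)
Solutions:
 v(b) = C1 + k*sin(b) + sqrt(3)*sin(3*b)/3


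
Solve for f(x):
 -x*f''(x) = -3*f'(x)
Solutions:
 f(x) = C1 + C2*x^4


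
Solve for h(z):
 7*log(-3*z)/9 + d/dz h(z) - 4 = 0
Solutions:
 h(z) = C1 - 7*z*log(-z)/9 + z*(43 - 7*log(3))/9


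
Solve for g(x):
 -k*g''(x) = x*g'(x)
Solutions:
 g(x) = C1 + C2*sqrt(k)*erf(sqrt(2)*x*sqrt(1/k)/2)


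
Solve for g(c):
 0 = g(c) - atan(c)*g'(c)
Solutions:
 g(c) = C1*exp(Integral(1/atan(c), c))


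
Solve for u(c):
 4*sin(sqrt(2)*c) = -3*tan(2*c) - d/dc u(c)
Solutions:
 u(c) = C1 + 3*log(cos(2*c))/2 + 2*sqrt(2)*cos(sqrt(2)*c)


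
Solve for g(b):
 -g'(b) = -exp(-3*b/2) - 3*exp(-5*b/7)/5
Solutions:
 g(b) = C1 - 2*exp(-3*b/2)/3 - 21*exp(-5*b/7)/25


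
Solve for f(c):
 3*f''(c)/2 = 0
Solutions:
 f(c) = C1 + C2*c


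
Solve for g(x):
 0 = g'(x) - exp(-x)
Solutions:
 g(x) = C1 - exp(-x)


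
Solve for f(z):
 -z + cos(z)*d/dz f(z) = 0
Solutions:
 f(z) = C1 + Integral(z/cos(z), z)


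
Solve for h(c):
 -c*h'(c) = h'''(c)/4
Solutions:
 h(c) = C1 + Integral(C2*airyai(-2^(2/3)*c) + C3*airybi(-2^(2/3)*c), c)


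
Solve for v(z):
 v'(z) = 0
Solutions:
 v(z) = C1


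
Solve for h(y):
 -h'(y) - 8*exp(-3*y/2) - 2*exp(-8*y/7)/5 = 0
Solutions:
 h(y) = C1 + 16*exp(-3*y/2)/3 + 7*exp(-8*y/7)/20


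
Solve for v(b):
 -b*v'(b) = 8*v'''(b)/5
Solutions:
 v(b) = C1 + Integral(C2*airyai(-5^(1/3)*b/2) + C3*airybi(-5^(1/3)*b/2), b)


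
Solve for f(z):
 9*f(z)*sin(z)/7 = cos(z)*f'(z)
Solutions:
 f(z) = C1/cos(z)^(9/7)


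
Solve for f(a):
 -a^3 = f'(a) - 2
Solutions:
 f(a) = C1 - a^4/4 + 2*a


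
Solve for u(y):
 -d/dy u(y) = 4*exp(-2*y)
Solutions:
 u(y) = C1 + 2*exp(-2*y)


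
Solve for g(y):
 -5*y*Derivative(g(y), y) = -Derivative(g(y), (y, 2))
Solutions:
 g(y) = C1 + C2*erfi(sqrt(10)*y/2)


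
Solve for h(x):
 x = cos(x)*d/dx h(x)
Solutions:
 h(x) = C1 + Integral(x/cos(x), x)


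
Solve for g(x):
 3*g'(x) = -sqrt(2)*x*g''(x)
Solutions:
 g(x) = C1 + C2*x^(1 - 3*sqrt(2)/2)


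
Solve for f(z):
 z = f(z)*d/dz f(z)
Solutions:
 f(z) = -sqrt(C1 + z^2)
 f(z) = sqrt(C1 + z^2)


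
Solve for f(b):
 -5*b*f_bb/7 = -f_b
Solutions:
 f(b) = C1 + C2*b^(12/5)


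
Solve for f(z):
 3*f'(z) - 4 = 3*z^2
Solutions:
 f(z) = C1 + z^3/3 + 4*z/3


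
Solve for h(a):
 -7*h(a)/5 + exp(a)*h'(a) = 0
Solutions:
 h(a) = C1*exp(-7*exp(-a)/5)


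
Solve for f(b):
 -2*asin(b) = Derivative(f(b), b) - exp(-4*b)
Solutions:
 f(b) = C1 - 2*b*asin(b) - 2*sqrt(1 - b^2) - exp(-4*b)/4


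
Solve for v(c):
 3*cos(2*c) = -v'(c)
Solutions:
 v(c) = C1 - 3*sin(2*c)/2


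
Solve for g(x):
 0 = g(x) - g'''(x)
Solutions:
 g(x) = C3*exp(x) + (C1*sin(sqrt(3)*x/2) + C2*cos(sqrt(3)*x/2))*exp(-x/2)


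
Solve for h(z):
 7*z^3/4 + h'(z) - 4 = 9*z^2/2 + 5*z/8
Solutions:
 h(z) = C1 - 7*z^4/16 + 3*z^3/2 + 5*z^2/16 + 4*z


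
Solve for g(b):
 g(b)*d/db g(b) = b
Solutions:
 g(b) = -sqrt(C1 + b^2)
 g(b) = sqrt(C1 + b^2)


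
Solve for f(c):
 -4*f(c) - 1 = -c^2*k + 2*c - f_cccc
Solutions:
 f(c) = C1*exp(-sqrt(2)*c) + C2*exp(sqrt(2)*c) + C3*sin(sqrt(2)*c) + C4*cos(sqrt(2)*c) + c^2*k/4 - c/2 - 1/4


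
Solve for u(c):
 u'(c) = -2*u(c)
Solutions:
 u(c) = C1*exp(-2*c)


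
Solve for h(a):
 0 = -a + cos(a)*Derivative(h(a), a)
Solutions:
 h(a) = C1 + Integral(a/cos(a), a)


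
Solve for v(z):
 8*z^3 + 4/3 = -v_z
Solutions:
 v(z) = C1 - 2*z^4 - 4*z/3


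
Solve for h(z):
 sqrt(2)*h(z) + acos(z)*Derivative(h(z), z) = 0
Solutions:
 h(z) = C1*exp(-sqrt(2)*Integral(1/acos(z), z))


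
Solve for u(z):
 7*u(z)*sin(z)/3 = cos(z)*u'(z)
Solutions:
 u(z) = C1/cos(z)^(7/3)


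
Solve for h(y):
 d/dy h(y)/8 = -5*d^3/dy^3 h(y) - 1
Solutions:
 h(y) = C1 + C2*sin(sqrt(10)*y/20) + C3*cos(sqrt(10)*y/20) - 8*y


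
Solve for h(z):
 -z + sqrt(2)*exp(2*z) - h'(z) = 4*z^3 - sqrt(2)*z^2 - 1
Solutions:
 h(z) = C1 - z^4 + sqrt(2)*z^3/3 - z^2/2 + z + sqrt(2)*exp(2*z)/2


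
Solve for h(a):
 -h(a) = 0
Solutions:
 h(a) = 0


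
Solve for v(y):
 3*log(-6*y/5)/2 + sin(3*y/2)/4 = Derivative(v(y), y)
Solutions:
 v(y) = C1 + 3*y*log(-y)/2 - 2*y*log(5) - 3*y/2 + y*log(30)/2 + y*log(6) - cos(3*y/2)/6


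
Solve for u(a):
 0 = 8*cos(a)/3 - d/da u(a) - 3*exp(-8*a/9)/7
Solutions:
 u(a) = C1 + 8*sin(a)/3 + 27*exp(-8*a/9)/56


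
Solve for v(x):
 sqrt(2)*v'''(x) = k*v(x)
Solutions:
 v(x) = C1*exp(2^(5/6)*k^(1/3)*x/2) + C2*exp(2^(5/6)*k^(1/3)*x*(-1 + sqrt(3)*I)/4) + C3*exp(-2^(5/6)*k^(1/3)*x*(1 + sqrt(3)*I)/4)


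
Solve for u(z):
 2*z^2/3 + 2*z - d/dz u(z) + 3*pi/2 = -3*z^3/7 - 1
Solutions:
 u(z) = C1 + 3*z^4/28 + 2*z^3/9 + z^2 + z + 3*pi*z/2


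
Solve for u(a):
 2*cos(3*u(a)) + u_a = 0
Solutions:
 u(a) = -asin((C1 + exp(12*a))/(C1 - exp(12*a)))/3 + pi/3
 u(a) = asin((C1 + exp(12*a))/(C1 - exp(12*a)))/3


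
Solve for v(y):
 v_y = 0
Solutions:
 v(y) = C1


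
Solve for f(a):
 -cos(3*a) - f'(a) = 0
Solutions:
 f(a) = C1 - sin(3*a)/3


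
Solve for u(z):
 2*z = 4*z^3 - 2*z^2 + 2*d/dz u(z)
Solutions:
 u(z) = C1 - z^4/2 + z^3/3 + z^2/2


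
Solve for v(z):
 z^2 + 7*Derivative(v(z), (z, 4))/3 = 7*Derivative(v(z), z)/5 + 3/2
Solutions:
 v(z) = C1 + C4*exp(3^(1/3)*5^(2/3)*z/5) + 5*z^3/21 - 15*z/14 + (C2*sin(3^(5/6)*5^(2/3)*z/10) + C3*cos(3^(5/6)*5^(2/3)*z/10))*exp(-3^(1/3)*5^(2/3)*z/10)


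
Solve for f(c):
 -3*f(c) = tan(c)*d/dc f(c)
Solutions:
 f(c) = C1/sin(c)^3


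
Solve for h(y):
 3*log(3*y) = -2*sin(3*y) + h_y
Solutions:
 h(y) = C1 + 3*y*log(y) - 3*y + 3*y*log(3) - 2*cos(3*y)/3


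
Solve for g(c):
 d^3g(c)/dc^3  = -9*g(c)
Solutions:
 g(c) = C3*exp(-3^(2/3)*c) + (C1*sin(3*3^(1/6)*c/2) + C2*cos(3*3^(1/6)*c/2))*exp(3^(2/3)*c/2)


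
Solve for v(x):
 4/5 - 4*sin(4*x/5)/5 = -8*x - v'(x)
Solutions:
 v(x) = C1 - 4*x^2 - 4*x/5 - cos(4*x/5)


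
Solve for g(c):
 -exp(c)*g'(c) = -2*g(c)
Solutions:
 g(c) = C1*exp(-2*exp(-c))


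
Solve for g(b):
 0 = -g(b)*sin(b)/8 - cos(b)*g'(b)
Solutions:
 g(b) = C1*cos(b)^(1/8)


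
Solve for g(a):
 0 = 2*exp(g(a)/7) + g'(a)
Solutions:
 g(a) = 7*log(1/(C1 + 2*a)) + 7*log(7)


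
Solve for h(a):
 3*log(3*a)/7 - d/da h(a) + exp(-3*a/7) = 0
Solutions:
 h(a) = C1 + 3*a*log(a)/7 + 3*a*(-1 + log(3))/7 - 7*exp(-3*a/7)/3


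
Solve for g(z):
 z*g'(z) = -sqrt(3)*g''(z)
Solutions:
 g(z) = C1 + C2*erf(sqrt(2)*3^(3/4)*z/6)


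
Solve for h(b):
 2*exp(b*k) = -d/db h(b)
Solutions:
 h(b) = C1 - 2*exp(b*k)/k


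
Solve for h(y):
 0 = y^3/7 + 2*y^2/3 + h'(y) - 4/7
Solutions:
 h(y) = C1 - y^4/28 - 2*y^3/9 + 4*y/7


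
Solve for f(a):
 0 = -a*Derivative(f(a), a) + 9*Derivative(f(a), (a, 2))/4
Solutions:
 f(a) = C1 + C2*erfi(sqrt(2)*a/3)


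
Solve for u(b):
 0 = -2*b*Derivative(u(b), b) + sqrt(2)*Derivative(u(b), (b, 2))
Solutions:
 u(b) = C1 + C2*erfi(2^(3/4)*b/2)


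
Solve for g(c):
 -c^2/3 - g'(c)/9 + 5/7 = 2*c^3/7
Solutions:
 g(c) = C1 - 9*c^4/14 - c^3 + 45*c/7


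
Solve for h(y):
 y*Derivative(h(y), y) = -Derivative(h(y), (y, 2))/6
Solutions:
 h(y) = C1 + C2*erf(sqrt(3)*y)


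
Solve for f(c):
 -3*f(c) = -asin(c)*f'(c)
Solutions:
 f(c) = C1*exp(3*Integral(1/asin(c), c))


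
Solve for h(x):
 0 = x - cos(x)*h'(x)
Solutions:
 h(x) = C1 + Integral(x/cos(x), x)


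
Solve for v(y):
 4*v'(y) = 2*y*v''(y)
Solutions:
 v(y) = C1 + C2*y^3


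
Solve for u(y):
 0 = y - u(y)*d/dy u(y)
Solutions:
 u(y) = -sqrt(C1 + y^2)
 u(y) = sqrt(C1 + y^2)


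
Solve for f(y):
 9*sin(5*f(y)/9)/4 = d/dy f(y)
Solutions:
 -9*y/4 + 9*log(cos(5*f(y)/9) - 1)/10 - 9*log(cos(5*f(y)/9) + 1)/10 = C1


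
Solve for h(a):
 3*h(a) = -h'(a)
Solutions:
 h(a) = C1*exp(-3*a)


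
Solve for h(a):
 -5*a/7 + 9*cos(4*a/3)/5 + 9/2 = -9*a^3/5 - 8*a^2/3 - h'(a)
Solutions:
 h(a) = C1 - 9*a^4/20 - 8*a^3/9 + 5*a^2/14 - 9*a/2 - 27*sin(4*a/3)/20


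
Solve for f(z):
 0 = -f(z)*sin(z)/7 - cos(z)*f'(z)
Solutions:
 f(z) = C1*cos(z)^(1/7)


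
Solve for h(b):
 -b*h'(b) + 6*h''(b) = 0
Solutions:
 h(b) = C1 + C2*erfi(sqrt(3)*b/6)


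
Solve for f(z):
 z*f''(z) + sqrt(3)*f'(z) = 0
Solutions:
 f(z) = C1 + C2*z^(1 - sqrt(3))


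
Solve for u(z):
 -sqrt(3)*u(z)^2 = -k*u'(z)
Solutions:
 u(z) = -k/(C1*k + sqrt(3)*z)


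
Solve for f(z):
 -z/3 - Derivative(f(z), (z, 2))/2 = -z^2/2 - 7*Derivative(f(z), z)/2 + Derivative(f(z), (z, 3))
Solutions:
 f(z) = C1 + C2*exp(z*(-1 + sqrt(57))/4) + C3*exp(-z*(1 + sqrt(57))/4) - z^3/21 + 4*z^2/147 - 76*z/1029


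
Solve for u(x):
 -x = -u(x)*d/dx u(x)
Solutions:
 u(x) = -sqrt(C1 + x^2)
 u(x) = sqrt(C1 + x^2)


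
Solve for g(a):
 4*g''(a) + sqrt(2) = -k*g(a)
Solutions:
 g(a) = C1*exp(-a*sqrt(-k)/2) + C2*exp(a*sqrt(-k)/2) - sqrt(2)/k


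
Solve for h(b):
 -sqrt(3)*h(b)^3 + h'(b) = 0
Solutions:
 h(b) = -sqrt(2)*sqrt(-1/(C1 + sqrt(3)*b))/2
 h(b) = sqrt(2)*sqrt(-1/(C1 + sqrt(3)*b))/2


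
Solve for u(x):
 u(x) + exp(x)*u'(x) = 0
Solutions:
 u(x) = C1*exp(exp(-x))


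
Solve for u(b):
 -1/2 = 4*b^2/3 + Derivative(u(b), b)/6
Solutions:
 u(b) = C1 - 8*b^3/3 - 3*b


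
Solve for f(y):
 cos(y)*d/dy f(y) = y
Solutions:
 f(y) = C1 + Integral(y/cos(y), y)


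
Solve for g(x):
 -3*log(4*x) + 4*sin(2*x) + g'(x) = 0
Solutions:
 g(x) = C1 + 3*x*log(x) - 3*x + 6*x*log(2) + 2*cos(2*x)


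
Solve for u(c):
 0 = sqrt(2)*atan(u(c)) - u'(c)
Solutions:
 Integral(1/atan(_y), (_y, u(c))) = C1 + sqrt(2)*c


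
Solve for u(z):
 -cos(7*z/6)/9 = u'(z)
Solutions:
 u(z) = C1 - 2*sin(7*z/6)/21


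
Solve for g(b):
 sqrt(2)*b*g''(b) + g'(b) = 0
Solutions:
 g(b) = C1 + C2*b^(1 - sqrt(2)/2)


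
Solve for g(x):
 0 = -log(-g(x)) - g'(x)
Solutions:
 -li(-g(x)) = C1 - x


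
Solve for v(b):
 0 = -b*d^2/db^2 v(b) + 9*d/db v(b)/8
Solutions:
 v(b) = C1 + C2*b^(17/8)


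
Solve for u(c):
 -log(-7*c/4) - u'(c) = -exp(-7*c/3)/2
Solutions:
 u(c) = C1 - c*log(-c) + c*(-log(7) + 1 + 2*log(2)) - 3*exp(-7*c/3)/14


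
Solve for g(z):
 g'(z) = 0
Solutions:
 g(z) = C1


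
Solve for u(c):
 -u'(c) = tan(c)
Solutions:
 u(c) = C1 + log(cos(c))


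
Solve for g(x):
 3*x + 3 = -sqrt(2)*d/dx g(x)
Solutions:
 g(x) = C1 - 3*sqrt(2)*x^2/4 - 3*sqrt(2)*x/2


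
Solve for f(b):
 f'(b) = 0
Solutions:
 f(b) = C1


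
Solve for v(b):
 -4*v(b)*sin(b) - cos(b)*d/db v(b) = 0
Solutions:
 v(b) = C1*cos(b)^4


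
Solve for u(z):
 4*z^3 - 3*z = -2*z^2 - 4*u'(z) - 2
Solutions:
 u(z) = C1 - z^4/4 - z^3/6 + 3*z^2/8 - z/2


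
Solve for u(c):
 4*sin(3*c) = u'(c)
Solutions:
 u(c) = C1 - 4*cos(3*c)/3


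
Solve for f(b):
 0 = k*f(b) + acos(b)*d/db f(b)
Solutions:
 f(b) = C1*exp(-k*Integral(1/acos(b), b))


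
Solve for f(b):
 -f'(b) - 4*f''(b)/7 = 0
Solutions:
 f(b) = C1 + C2*exp(-7*b/4)


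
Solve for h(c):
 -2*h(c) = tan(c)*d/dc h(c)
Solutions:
 h(c) = C1/sin(c)^2


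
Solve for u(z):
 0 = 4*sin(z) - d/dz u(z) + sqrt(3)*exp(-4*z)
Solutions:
 u(z) = C1 - 4*cos(z) - sqrt(3)*exp(-4*z)/4


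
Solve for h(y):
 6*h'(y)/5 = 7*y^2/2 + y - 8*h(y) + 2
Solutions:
 h(y) = C1*exp(-20*y/3) + 7*y^2/16 - y/160 + 803/3200


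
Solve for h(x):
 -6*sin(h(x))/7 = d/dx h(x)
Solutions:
 6*x/7 + log(cos(h(x)) - 1)/2 - log(cos(h(x)) + 1)/2 = C1


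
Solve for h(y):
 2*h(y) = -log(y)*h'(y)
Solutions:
 h(y) = C1*exp(-2*li(y))


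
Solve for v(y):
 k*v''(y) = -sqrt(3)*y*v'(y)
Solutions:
 v(y) = C1 + C2*sqrt(k)*erf(sqrt(2)*3^(1/4)*y*sqrt(1/k)/2)


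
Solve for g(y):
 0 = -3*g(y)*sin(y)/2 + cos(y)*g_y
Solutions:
 g(y) = C1/cos(y)^(3/2)


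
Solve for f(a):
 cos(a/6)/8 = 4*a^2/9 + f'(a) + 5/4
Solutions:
 f(a) = C1 - 4*a^3/27 - 5*a/4 + 3*sin(a/6)/4


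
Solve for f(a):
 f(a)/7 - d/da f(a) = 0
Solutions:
 f(a) = C1*exp(a/7)


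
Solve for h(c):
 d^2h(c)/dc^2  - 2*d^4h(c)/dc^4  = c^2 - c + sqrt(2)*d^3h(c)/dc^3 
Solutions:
 h(c) = C1 + C2*c + C3*exp(c*(-sqrt(2) + sqrt(10))/4) + C4*exp(-c*(sqrt(2) + sqrt(10))/4) + c^4/12 + c^3*(-1 + 2*sqrt(2))/6 + c^2*(4 - sqrt(2)/2)


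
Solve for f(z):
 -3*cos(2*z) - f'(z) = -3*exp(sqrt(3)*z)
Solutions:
 f(z) = C1 + sqrt(3)*exp(sqrt(3)*z) - 3*sin(2*z)/2


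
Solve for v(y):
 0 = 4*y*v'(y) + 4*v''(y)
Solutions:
 v(y) = C1 + C2*erf(sqrt(2)*y/2)


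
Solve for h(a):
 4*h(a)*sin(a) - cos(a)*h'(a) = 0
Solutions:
 h(a) = C1/cos(a)^4


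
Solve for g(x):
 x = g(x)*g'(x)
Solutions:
 g(x) = -sqrt(C1 + x^2)
 g(x) = sqrt(C1 + x^2)


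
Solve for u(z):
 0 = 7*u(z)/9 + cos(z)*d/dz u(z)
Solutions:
 u(z) = C1*(sin(z) - 1)^(7/18)/(sin(z) + 1)^(7/18)


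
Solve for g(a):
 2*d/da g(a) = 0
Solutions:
 g(a) = C1


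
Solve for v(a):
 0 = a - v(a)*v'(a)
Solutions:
 v(a) = -sqrt(C1 + a^2)
 v(a) = sqrt(C1 + a^2)


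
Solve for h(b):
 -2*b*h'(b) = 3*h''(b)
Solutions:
 h(b) = C1 + C2*erf(sqrt(3)*b/3)


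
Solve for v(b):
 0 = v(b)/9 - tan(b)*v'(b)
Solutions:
 v(b) = C1*sin(b)^(1/9)


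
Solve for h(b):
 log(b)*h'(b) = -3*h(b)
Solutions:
 h(b) = C1*exp(-3*li(b))


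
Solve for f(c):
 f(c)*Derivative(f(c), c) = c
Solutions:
 f(c) = -sqrt(C1 + c^2)
 f(c) = sqrt(C1 + c^2)


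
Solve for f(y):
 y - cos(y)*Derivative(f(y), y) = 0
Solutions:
 f(y) = C1 + Integral(y/cos(y), y)


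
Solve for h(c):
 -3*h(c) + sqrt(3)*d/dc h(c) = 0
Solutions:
 h(c) = C1*exp(sqrt(3)*c)


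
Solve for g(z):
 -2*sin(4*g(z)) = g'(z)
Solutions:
 g(z) = -acos((-C1 - exp(16*z))/(C1 - exp(16*z)))/4 + pi/2
 g(z) = acos((-C1 - exp(16*z))/(C1 - exp(16*z)))/4


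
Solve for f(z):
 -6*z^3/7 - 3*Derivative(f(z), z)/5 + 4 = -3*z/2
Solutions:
 f(z) = C1 - 5*z^4/14 + 5*z^2/4 + 20*z/3


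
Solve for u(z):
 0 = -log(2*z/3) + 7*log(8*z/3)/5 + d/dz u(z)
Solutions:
 u(z) = C1 - 2*z*log(z)/5 - 16*z*log(2)/5 + 2*z/5 + 2*z*log(3)/5


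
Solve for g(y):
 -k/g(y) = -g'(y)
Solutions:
 g(y) = -sqrt(C1 + 2*k*y)
 g(y) = sqrt(C1 + 2*k*y)


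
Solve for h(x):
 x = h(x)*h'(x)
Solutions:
 h(x) = -sqrt(C1 + x^2)
 h(x) = sqrt(C1 + x^2)


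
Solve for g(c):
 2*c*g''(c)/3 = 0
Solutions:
 g(c) = C1 + C2*c


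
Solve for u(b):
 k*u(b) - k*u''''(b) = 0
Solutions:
 u(b) = C1*exp(-b) + C2*exp(b) + C3*sin(b) + C4*cos(b)


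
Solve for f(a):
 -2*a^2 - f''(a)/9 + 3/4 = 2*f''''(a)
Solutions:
 f(a) = C1 + C2*a + C3*sin(sqrt(2)*a/6) + C4*cos(sqrt(2)*a/6) - 3*a^4/2 + 2619*a^2/8


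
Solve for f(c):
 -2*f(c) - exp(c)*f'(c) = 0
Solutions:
 f(c) = C1*exp(2*exp(-c))


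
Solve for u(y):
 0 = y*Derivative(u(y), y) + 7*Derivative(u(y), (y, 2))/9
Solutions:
 u(y) = C1 + C2*erf(3*sqrt(14)*y/14)


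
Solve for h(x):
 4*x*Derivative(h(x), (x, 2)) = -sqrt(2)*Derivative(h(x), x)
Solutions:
 h(x) = C1 + C2*x^(1 - sqrt(2)/4)


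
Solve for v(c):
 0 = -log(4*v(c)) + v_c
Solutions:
 -Integral(1/(log(_y) + 2*log(2)), (_y, v(c))) = C1 - c


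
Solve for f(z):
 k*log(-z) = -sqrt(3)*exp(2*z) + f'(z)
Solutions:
 f(z) = C1 + k*z*log(-z) - k*z + sqrt(3)*exp(2*z)/2


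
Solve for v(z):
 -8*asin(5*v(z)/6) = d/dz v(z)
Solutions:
 Integral(1/asin(5*_y/6), (_y, v(z))) = C1 - 8*z


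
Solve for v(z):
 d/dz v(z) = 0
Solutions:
 v(z) = C1


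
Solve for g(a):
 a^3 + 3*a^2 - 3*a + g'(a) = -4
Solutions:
 g(a) = C1 - a^4/4 - a^3 + 3*a^2/2 - 4*a


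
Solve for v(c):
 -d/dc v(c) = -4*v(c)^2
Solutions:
 v(c) = -1/(C1 + 4*c)


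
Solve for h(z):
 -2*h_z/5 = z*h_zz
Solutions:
 h(z) = C1 + C2*z^(3/5)


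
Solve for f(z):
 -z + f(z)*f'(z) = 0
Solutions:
 f(z) = -sqrt(C1 + z^2)
 f(z) = sqrt(C1 + z^2)


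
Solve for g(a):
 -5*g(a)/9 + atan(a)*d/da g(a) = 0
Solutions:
 g(a) = C1*exp(5*Integral(1/atan(a), a)/9)


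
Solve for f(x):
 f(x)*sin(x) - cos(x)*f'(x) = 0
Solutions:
 f(x) = C1/cos(x)


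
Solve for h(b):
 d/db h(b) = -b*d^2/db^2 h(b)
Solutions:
 h(b) = C1 + C2*log(b)


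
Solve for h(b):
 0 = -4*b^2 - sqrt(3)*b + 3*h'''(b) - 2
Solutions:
 h(b) = C1 + C2*b + C3*b^2 + b^5/45 + sqrt(3)*b^4/72 + b^3/9


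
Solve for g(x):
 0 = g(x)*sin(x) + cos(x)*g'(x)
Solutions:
 g(x) = C1*cos(x)


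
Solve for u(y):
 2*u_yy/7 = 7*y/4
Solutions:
 u(y) = C1 + C2*y + 49*y^3/48


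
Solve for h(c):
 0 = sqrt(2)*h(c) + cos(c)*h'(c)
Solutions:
 h(c) = C1*(sin(c) - 1)^(sqrt(2)/2)/(sin(c) + 1)^(sqrt(2)/2)


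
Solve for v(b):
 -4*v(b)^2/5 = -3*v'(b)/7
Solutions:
 v(b) = -15/(C1 + 28*b)


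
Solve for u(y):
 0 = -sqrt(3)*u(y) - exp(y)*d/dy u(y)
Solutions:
 u(y) = C1*exp(sqrt(3)*exp(-y))


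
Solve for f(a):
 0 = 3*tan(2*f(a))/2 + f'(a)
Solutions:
 f(a) = -asin(C1*exp(-3*a))/2 + pi/2
 f(a) = asin(C1*exp(-3*a))/2


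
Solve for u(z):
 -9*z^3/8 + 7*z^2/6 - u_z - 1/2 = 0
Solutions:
 u(z) = C1 - 9*z^4/32 + 7*z^3/18 - z/2


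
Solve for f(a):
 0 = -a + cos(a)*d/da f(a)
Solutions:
 f(a) = C1 + Integral(a/cos(a), a)


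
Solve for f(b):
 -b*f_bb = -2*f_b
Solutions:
 f(b) = C1 + C2*b^3


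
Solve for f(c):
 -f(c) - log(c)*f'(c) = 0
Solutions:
 f(c) = C1*exp(-li(c))


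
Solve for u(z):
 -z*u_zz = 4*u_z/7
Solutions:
 u(z) = C1 + C2*z^(3/7)


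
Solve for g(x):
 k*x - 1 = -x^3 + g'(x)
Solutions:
 g(x) = C1 + k*x^2/2 + x^4/4 - x


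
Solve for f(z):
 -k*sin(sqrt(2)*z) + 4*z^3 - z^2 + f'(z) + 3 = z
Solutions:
 f(z) = C1 - sqrt(2)*k*cos(sqrt(2)*z)/2 - z^4 + z^3/3 + z^2/2 - 3*z


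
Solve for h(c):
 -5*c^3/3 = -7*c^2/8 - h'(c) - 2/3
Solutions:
 h(c) = C1 + 5*c^4/12 - 7*c^3/24 - 2*c/3


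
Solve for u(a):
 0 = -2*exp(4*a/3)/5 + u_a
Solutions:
 u(a) = C1 + 3*exp(4*a/3)/10


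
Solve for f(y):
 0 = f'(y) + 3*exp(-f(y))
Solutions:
 f(y) = log(C1 - 3*y)


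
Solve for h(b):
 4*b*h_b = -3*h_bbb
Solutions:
 h(b) = C1 + Integral(C2*airyai(-6^(2/3)*b/3) + C3*airybi(-6^(2/3)*b/3), b)


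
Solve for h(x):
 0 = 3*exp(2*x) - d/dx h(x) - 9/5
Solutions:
 h(x) = C1 - 9*x/5 + 3*exp(2*x)/2


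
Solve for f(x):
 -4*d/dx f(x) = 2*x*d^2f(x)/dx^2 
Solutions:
 f(x) = C1 + C2/x


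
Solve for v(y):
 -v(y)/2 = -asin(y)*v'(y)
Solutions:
 v(y) = C1*exp(Integral(1/asin(y), y)/2)


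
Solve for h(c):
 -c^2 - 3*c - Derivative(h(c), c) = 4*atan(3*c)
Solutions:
 h(c) = C1 - c^3/3 - 3*c^2/2 - 4*c*atan(3*c) + 2*log(9*c^2 + 1)/3


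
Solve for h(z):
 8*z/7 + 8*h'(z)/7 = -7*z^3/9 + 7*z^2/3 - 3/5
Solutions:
 h(z) = C1 - 49*z^4/288 + 49*z^3/72 - z^2/2 - 21*z/40


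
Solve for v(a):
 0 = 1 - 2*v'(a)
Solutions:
 v(a) = C1 + a/2


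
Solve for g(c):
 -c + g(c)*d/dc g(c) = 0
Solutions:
 g(c) = -sqrt(C1 + c^2)
 g(c) = sqrt(C1 + c^2)


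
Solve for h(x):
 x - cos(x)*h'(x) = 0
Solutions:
 h(x) = C1 + Integral(x/cos(x), x)


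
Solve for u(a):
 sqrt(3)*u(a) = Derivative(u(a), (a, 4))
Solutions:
 u(a) = C1*exp(-3^(1/8)*a) + C2*exp(3^(1/8)*a) + C3*sin(3^(1/8)*a) + C4*cos(3^(1/8)*a)


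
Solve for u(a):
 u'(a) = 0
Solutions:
 u(a) = C1


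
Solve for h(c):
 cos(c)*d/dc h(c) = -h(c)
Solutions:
 h(c) = C1*sqrt(sin(c) - 1)/sqrt(sin(c) + 1)


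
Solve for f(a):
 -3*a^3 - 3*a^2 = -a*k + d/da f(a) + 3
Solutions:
 f(a) = C1 - 3*a^4/4 - a^3 + a^2*k/2 - 3*a


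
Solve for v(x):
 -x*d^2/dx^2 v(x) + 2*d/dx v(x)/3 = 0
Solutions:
 v(x) = C1 + C2*x^(5/3)


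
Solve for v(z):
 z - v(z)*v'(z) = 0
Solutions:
 v(z) = -sqrt(C1 + z^2)
 v(z) = sqrt(C1 + z^2)


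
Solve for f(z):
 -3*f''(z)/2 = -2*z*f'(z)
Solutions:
 f(z) = C1 + C2*erfi(sqrt(6)*z/3)


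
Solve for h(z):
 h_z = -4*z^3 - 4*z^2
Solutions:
 h(z) = C1 - z^4 - 4*z^3/3


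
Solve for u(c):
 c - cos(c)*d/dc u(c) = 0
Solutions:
 u(c) = C1 + Integral(c/cos(c), c)


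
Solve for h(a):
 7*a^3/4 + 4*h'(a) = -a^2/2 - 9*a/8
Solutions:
 h(a) = C1 - 7*a^4/64 - a^3/24 - 9*a^2/64


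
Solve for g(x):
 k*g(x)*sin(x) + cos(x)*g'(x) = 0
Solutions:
 g(x) = C1*exp(k*log(cos(x)))


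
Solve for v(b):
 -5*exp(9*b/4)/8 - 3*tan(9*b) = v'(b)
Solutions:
 v(b) = C1 - 5*exp(9*b/4)/18 + log(cos(9*b))/3


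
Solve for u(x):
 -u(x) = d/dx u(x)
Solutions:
 u(x) = C1*exp(-x)


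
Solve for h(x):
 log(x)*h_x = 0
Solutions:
 h(x) = C1


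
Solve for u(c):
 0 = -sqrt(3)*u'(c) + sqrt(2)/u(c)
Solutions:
 u(c) = -sqrt(C1 + 6*sqrt(6)*c)/3
 u(c) = sqrt(C1 + 6*sqrt(6)*c)/3


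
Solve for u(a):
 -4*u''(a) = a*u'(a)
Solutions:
 u(a) = C1 + C2*erf(sqrt(2)*a/4)


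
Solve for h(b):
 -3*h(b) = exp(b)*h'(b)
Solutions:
 h(b) = C1*exp(3*exp(-b))


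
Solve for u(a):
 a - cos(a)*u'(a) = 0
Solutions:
 u(a) = C1 + Integral(a/cos(a), a)


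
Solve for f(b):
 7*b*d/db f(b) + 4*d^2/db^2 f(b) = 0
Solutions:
 f(b) = C1 + C2*erf(sqrt(14)*b/4)


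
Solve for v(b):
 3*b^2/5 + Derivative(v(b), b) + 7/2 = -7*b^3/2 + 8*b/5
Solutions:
 v(b) = C1 - 7*b^4/8 - b^3/5 + 4*b^2/5 - 7*b/2


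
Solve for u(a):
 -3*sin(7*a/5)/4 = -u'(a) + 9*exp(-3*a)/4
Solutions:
 u(a) = C1 - 15*cos(7*a/5)/28 - 3*exp(-3*a)/4


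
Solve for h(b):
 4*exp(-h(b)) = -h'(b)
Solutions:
 h(b) = log(C1 - 4*b)


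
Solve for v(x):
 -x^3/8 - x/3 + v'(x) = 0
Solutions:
 v(x) = C1 + x^4/32 + x^2/6


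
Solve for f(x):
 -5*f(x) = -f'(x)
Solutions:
 f(x) = C1*exp(5*x)


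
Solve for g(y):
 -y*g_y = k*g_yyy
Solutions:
 g(y) = C1 + Integral(C2*airyai(y*(-1/k)^(1/3)) + C3*airybi(y*(-1/k)^(1/3)), y)
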